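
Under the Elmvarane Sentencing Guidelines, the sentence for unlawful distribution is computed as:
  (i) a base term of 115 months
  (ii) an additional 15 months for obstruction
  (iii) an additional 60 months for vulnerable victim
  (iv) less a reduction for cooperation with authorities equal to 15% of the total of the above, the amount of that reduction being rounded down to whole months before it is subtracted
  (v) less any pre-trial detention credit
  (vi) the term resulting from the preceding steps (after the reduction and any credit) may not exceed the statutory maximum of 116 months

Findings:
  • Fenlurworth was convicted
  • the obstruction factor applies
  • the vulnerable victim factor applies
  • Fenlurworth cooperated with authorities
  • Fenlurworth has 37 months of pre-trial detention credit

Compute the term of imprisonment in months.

Obstruction enhancement: +15 months
Vulnerable victim enhancement: +60 months
Adjusted term: 115 months + 15 months + 60 months = 190 months
Cooperation with authorities reduction: 15% of 190 months = 28 months (rounded down)
After reduction: 190 − 28 = 162 months
Less pre-trial detention credit: 162 months − 37 months = 125 months
Cap at 116 months: 125 months exceeds the cap → 116 months

116 months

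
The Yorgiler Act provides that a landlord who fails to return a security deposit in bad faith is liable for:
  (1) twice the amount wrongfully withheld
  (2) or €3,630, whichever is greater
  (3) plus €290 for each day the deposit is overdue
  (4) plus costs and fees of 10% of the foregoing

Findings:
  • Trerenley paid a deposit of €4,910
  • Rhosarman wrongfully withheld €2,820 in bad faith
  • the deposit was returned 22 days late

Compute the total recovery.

€13,222

Doubled: 2 × €2,820 = €5,640
Minimum €3,630: €5,640 meets the minimum, no increase.
Late-return penalty: 22 × €290 = €6,380
Damages plus late penalty: €5,640 + €6,380 = €12,020
Costs and fees: 10% of €12,020 = €1,202
Total recovery: €12,020 + €1,202 = €13,222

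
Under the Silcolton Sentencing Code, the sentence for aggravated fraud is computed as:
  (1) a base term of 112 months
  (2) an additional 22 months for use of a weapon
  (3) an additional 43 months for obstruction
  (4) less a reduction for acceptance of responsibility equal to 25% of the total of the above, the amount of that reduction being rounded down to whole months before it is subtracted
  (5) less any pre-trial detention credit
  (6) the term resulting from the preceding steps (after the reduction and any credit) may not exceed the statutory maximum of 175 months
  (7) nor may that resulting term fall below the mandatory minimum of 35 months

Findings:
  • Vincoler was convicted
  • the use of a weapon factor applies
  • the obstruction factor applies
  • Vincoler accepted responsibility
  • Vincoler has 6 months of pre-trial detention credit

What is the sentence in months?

Use of a weapon enhancement: +22 months
Obstruction enhancement: +43 months
Adjusted term: 112 months + 22 months + 43 months = 177 months
Acceptance of responsibility reduction: 25% of 177 months = 44 months (rounded down)
After reduction: 177 − 44 = 133 months
Less pre-trial detention credit: 133 months − 6 months = 127 months
Cap at 175 months: 127 months is within the cap, no reduction.
Minimum 35 months: 127 months meets the minimum, no increase.

127 months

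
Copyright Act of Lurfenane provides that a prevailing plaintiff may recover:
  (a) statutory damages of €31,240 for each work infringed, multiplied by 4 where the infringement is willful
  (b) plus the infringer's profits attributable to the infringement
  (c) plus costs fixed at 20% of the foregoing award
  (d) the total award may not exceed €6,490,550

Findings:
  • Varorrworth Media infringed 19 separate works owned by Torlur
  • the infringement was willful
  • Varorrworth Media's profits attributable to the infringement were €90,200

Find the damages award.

Statutory damages: 19 × €31,240 = €593,560
Multiplied by 4: 4 × €593,560 = €2,374,240
Combined award: €2,374,240 + €90,200 = €2,464,440
Costs: 20% of €2,464,440 = €492,888
Award plus costs: €2,464,440 + €492,888 = €2,957,328
Cap at €6,490,550: €2,957,328 is within the cap, no reduction.

Award: €2,957,328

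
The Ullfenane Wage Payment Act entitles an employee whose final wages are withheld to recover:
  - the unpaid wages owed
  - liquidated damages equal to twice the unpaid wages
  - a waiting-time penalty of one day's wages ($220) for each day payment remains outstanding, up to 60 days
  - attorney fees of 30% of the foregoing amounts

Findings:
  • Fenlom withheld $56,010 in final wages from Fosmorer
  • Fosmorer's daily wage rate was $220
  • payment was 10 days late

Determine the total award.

$221,299

Doubled: 2 × $56,010 = $112,020
Penalty days: min(10, 60) = 10
Waiting-time penalty: 10 × $220 = $2,200
Subtotal: $56,010 + $112,020 + $2,200 = $170,230
Attorney fees: 30% of $170,230 = $51,069
Total award: $170,230 + $51,069 = $221,299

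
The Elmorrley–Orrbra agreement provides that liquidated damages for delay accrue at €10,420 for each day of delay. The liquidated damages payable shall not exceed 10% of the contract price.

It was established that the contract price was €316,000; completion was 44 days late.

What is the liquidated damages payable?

Per-day damages: 44 × €10,420 = €458,480
Cap: 10% of €316,000 = €31,600
Cap at €31,600: €458,480 exceeds the cap → €31,600

€31,600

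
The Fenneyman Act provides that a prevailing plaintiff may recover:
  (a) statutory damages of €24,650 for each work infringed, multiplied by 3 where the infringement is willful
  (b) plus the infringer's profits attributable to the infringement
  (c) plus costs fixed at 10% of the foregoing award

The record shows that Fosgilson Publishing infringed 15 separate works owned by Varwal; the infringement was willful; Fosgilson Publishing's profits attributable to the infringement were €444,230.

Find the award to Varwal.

Statutory damages: 15 × €24,650 = €369,750
Trebled: 3 × €369,750 = €1,109,250
Combined award: €1,109,250 + €444,230 = €1,553,480
Costs: 10% of €1,553,480 = €155,348
Award plus costs: €1,553,480 + €155,348 = €1,708,828

€1,708,828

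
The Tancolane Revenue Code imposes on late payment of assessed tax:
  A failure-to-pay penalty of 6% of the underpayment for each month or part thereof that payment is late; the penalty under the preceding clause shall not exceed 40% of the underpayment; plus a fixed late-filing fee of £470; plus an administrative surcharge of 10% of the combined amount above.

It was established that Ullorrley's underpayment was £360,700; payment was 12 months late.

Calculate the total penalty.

Accrued rate: 6% × 12 = 72%, capped at 40% → 40%
Failure-to-pay penalty: 40% of £360,700 = £144,280
Penalty before surcharge: £144,280 + £470 = £144,750
Administrative surcharge: 10% of £144,750 = £14,475
Total penalty: £144,750 + £14,475 = £159,225

£159,225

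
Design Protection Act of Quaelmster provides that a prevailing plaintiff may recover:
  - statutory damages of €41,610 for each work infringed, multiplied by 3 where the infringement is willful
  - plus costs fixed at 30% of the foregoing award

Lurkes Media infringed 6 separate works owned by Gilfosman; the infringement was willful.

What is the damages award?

€973,674

Statutory damages: 6 × €41,610 = €249,660
Trebled: 3 × €249,660 = €748,980
Costs: 30% of €748,980 = €224,694
Award plus costs: €748,980 + €224,694 = €973,674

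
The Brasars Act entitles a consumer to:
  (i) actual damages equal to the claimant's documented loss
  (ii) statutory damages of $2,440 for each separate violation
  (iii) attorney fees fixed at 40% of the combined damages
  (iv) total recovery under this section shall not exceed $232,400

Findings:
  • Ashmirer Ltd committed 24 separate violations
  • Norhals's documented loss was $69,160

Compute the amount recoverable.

Total recovery: $178,808

Statutory damages: 24 × $2,440 = $58,560
Combined damages: $69,160 + $58,560 = $127,720
Attorney fees: 40% of $127,720 = $51,088
Total before cap: $127,720 + $51,088 = $178,808
Cap at $232,400: $178,808 is within the cap, no reduction.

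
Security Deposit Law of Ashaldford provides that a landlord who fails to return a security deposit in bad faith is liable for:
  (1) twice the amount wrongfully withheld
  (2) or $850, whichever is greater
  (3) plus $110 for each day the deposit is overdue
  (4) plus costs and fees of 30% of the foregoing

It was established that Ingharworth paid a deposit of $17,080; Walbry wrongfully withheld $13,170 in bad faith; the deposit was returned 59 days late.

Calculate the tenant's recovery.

Doubled: 2 × $13,170 = $26,340
Minimum $850: $26,340 meets the minimum, no increase.
Late-return penalty: 59 × $110 = $6,490
Damages plus late penalty: $26,340 + $6,490 = $32,830
Costs and fees: 30% of $32,830 = $9,849
Total recovery: $32,830 + $9,849 = $42,679

$42,679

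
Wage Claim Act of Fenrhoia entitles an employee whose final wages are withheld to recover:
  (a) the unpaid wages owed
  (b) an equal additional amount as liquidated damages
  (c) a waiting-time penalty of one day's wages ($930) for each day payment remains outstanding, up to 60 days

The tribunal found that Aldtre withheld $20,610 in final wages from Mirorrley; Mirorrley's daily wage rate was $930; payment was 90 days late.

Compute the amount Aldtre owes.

Liquidated damages (equal amount): $20,610
Penalty days: min(90, 60) = 60
Waiting-time penalty: 60 × $930 = $55,800
Total award: $20,610 + $20,610 + $55,800 = $97,020

$97,020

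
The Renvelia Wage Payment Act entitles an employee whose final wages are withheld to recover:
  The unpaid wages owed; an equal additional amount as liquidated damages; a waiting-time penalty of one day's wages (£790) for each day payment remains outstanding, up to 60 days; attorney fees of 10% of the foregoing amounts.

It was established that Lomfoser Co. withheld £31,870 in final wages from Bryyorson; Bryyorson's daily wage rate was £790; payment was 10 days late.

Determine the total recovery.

Liquidated damages (equal amount): £31,870
Penalty days: min(10, 60) = 10
Waiting-time penalty: 10 × £790 = £7,900
Subtotal: £31,870 + £31,870 + £7,900 = £71,640
Attorney fees: 10% of £71,640 = £7,164
Total award: £71,640 + £7,164 = £78,804

Total award: £78,804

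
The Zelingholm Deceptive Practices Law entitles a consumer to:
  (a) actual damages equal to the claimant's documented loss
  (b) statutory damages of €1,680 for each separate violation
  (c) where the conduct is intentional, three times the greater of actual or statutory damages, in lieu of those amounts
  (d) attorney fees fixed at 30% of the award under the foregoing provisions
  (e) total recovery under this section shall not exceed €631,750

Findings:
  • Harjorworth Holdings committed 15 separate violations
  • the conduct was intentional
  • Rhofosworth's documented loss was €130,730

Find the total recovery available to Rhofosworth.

€509,847

Statutory damages: 15 × €1,680 = €25,200
Greater of actual damages (€130,730) or statutory damages (€25,200): €130,730
Trebled: 3 × €130,730 = €392,190
Attorney fees: 30% of €392,190 = €117,657
Total before cap: €392,190 + €117,657 = €509,847
Cap at €631,750: €509,847 is within the cap, no reduction.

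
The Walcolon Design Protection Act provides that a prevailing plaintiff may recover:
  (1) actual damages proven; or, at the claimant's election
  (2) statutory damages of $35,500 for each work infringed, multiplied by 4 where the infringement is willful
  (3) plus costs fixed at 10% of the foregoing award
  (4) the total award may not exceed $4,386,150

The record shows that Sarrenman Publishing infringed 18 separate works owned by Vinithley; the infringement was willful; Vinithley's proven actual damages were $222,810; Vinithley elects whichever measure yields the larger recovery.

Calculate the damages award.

$2,811,600

Statutory damages: 18 × $35,500 = $639,000
Multiplied by 4: 4 × $639,000 = $2,556,000
Greater of actual damages ($222,810) or enhanced statutory damages ($2,556,000): $2,556,000
Costs: 10% of $2,556,000 = $255,600
Award plus costs: $2,556,000 + $255,600 = $2,811,600
Cap at $4,386,150: $2,811,600 is within the cap, no reduction.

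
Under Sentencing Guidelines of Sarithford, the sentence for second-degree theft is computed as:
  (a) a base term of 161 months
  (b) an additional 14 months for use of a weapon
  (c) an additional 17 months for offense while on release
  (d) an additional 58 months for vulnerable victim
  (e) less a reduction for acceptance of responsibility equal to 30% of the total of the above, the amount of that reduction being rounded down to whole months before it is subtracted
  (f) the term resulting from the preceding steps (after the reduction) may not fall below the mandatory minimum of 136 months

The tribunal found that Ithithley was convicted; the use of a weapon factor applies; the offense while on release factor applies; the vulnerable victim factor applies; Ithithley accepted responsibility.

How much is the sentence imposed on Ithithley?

Use of a weapon enhancement: +14 months
Offense while on release enhancement: +17 months
Vulnerable victim enhancement: +58 months
Adjusted term: 161 months + 14 months + 17 months + 58 months = 250 months
Acceptance of responsibility reduction: 30% of 250 months = 75 months (rounded down)
After reduction: 250 − 75 = 175 months
Minimum 136 months: 175 months meets the minimum, no increase.

Sentence: 175 months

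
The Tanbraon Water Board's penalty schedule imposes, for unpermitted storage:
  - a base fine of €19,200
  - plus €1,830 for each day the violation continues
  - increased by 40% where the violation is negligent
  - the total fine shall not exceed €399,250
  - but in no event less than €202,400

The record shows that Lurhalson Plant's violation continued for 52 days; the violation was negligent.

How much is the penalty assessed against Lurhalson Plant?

€202,400

Per-day component: 52 × €1,830 = €95,160
Base plus per-day: €19,200 + €95,160 = €114,360
Enhancement: 40% of €114,360 = €45,744
Enhanced fine: €114,360 + €45,744 = €160,104
Cap at €399,250: €160,104 is within the cap, no reduction.
Minimum €202,400: €160,104 is below the minimum → €202,400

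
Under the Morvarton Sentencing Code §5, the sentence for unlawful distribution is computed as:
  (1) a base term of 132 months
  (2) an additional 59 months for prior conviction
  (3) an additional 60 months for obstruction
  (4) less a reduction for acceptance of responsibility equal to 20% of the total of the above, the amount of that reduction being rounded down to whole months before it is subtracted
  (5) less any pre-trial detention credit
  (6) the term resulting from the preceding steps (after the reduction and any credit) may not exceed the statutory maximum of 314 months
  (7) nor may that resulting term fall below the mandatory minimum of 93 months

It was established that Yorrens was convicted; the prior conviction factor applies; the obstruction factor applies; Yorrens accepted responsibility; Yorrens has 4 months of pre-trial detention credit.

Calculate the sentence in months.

197 months

Prior conviction enhancement: +59 months
Obstruction enhancement: +60 months
Adjusted term: 132 months + 59 months + 60 months = 251 months
Acceptance of responsibility reduction: 20% of 251 months = 50 months (rounded down)
After reduction: 251 − 50 = 201 months
Less pre-trial detention credit: 201 months − 4 months = 197 months
Cap at 314 months: 197 months is within the cap, no reduction.
Minimum 93 months: 197 months meets the minimum, no increase.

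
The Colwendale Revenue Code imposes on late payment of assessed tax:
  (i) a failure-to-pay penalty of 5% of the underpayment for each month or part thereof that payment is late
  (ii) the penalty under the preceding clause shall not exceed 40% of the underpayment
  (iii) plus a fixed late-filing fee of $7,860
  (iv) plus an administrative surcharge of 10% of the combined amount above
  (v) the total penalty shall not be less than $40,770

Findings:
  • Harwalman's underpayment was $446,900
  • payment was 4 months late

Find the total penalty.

$106,964

Accrued rate: 5% × 4 = 20%, capped at 40% → 20%
Failure-to-pay penalty: 20% of $446,900 = $89,380
Penalty before surcharge: $89,380 + $7,860 = $97,240
Administrative surcharge: 10% of $97,240 = $9,724
Total penalty: $97,240 + $9,724 = $106,964
Minimum $40,770: $106,964 meets the minimum, no increase.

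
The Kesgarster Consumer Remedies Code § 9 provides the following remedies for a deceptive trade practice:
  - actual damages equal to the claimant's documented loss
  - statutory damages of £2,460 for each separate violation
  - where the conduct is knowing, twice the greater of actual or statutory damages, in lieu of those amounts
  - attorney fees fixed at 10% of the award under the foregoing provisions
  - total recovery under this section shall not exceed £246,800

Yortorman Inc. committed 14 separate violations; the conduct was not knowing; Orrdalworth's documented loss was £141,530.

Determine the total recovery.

Statutory damages: 14 × £2,460 = £34,440
Conduct not knowing: the in-lieu enhancement does not apply.
Actual plus statutory damages: £141,530 + £34,440 = £175,970
Attorney fees: 10% of £175,970 = £17,597
Total before cap: £175,970 + £17,597 = £193,567
Cap at £246,800: £193,567 is within the cap, no reduction.

Total recovery: £193,567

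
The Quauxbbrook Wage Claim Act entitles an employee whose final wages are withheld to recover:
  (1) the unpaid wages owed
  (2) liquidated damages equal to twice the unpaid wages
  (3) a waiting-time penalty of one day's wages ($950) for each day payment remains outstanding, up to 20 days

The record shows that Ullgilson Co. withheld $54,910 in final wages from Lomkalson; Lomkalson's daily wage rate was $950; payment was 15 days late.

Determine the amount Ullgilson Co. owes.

Doubled: 2 × $54,910 = $109,820
Penalty days: min(15, 20) = 15
Waiting-time penalty: 15 × $950 = $14,250
Total award: $54,910 + $109,820 + $14,250 = $178,980

$178,980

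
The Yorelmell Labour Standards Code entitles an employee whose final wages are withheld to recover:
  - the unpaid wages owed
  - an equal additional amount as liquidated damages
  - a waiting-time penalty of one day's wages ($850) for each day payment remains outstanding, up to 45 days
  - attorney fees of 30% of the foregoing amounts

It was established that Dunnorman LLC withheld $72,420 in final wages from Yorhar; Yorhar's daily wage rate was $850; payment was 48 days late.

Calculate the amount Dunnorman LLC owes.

$238,017

Liquidated damages (equal amount): $72,420
Penalty days: min(48, 45) = 45
Waiting-time penalty: 45 × $850 = $38,250
Subtotal: $72,420 + $72,420 + $38,250 = $183,090
Attorney fees: 30% of $183,090 = $54,927
Total award: $183,090 + $54,927 = $238,017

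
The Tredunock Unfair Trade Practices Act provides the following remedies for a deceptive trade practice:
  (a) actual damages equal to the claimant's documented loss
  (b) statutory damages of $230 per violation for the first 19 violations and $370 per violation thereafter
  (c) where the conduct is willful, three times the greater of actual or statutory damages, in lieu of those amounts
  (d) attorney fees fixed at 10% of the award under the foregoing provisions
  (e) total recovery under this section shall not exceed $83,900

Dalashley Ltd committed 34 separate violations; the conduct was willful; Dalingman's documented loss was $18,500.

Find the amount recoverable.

First 19 violations: 19 × $230 = $4,370
Remaining violations: (34 − 19) × $370 = $5,550
Statutory damages: $4,370 + $5,550 = $9,920
Greater of actual damages ($18,500) or statutory damages ($9,920): $18,500
Trebled: 3 × $18,500 = $55,500
Attorney fees: 10% of $55,500 = $5,550
Total before cap: $55,500 + $5,550 = $61,050
Cap at $83,900: $61,050 is within the cap, no reduction.

$61,050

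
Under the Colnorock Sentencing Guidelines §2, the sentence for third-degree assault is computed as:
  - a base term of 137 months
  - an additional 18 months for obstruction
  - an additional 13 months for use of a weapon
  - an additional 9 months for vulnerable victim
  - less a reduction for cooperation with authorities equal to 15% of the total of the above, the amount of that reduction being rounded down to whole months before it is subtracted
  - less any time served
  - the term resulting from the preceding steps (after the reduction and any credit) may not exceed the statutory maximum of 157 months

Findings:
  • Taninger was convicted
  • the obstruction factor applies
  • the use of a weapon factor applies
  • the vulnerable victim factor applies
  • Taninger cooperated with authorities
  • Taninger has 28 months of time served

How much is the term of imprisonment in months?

Sentence: 123 months

Obstruction enhancement: +18 months
Use of a weapon enhancement: +13 months
Vulnerable victim enhancement: +9 months
Adjusted term: 137 months + 18 months + 13 months + 9 months = 177 months
Cooperation with authorities reduction: 15% of 177 months = 26 months (rounded down)
After reduction: 177 − 26 = 151 months
Less time served: 151 months − 28 months = 123 months
Cap at 157 months: 123 months is within the cap, no reduction.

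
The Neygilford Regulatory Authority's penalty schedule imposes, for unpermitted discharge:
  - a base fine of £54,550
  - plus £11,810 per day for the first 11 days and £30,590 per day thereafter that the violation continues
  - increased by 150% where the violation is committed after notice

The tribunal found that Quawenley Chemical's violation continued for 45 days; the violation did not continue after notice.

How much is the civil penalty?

First 11 days: 11 × £11,810 = £129,910
Remaining days: (45 − 11) × £30,590 = £1,040,060
Per-day component: £129,910 + £1,040,060 = £1,169,970
Base plus per-day: £54,550 + £1,169,970 = £1,224,520
The violation did not continue after notice: no 150% increase.

£1,224,520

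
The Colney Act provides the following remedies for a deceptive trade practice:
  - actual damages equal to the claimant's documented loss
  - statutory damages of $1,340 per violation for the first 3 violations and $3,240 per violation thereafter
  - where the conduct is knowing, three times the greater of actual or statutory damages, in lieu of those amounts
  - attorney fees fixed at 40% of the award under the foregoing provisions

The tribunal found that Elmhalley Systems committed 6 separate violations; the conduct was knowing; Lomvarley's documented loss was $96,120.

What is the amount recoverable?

First 3 violations: 3 × $1,340 = $4,020
Remaining violations: (6 − 3) × $3,240 = $9,720
Statutory damages: $4,020 + $9,720 = $13,740
Greater of actual damages ($96,120) or statutory damages ($13,740): $96,120
Trebled: 3 × $96,120 = $288,360
Attorney fees: 40% of $288,360 = $115,344
Total recovery: $288,360 + $115,344 = $403,704

$403,704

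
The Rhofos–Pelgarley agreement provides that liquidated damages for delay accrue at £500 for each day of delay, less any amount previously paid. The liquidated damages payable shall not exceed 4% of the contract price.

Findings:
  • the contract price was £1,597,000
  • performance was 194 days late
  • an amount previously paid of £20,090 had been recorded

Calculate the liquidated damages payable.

Per-day damages: 194 × £500 = £97,000
Less amount previously paid: £97,000 − £20,090 = £76,910
Cap: 4% of £1,597,000 = £63,880
Cap at £63,880: £76,910 exceeds the cap → £63,880

£63,880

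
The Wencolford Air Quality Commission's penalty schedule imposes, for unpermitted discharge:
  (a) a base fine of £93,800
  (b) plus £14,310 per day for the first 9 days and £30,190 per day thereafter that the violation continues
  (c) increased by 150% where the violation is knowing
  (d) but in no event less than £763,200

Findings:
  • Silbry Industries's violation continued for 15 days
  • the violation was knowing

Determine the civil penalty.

First 9 days: 9 × £14,310 = £128,790
Remaining days: (15 − 9) × £30,190 = £181,140
Per-day component: £128,790 + £181,140 = £309,930
Base plus per-day: £93,800 + £309,930 = £403,730
Enhancement: 150% of £403,730 = £605,595
Enhanced fine: £403,730 + £605,595 = £1,009,325
Minimum £763,200: £1,009,325 meets the minimum, no increase.

£1,009,325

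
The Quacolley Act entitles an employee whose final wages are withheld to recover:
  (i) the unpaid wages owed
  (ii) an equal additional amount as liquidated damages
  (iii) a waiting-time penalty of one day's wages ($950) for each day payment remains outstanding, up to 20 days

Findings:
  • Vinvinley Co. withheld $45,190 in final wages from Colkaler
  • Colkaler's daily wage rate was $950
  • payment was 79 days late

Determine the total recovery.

$109,380

Liquidated damages (equal amount): $45,190
Penalty days: min(79, 20) = 20
Waiting-time penalty: 20 × $950 = $19,000
Total award: $45,190 + $45,190 + $19,000 = $109,380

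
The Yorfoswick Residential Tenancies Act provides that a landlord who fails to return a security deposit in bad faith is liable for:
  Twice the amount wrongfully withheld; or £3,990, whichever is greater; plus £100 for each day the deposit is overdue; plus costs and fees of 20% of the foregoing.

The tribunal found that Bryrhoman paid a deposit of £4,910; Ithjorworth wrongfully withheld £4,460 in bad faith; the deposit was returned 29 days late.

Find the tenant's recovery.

Doubled: 2 × £4,460 = £8,920
Minimum £3,990: £8,920 meets the minimum, no increase.
Late-return penalty: 29 × £100 = £2,900
Damages plus late penalty: £8,920 + £2,900 = £11,820
Costs and fees: 20% of £11,820 = £2,364
Total recovery: £11,820 + £2,364 = £14,184

£14,184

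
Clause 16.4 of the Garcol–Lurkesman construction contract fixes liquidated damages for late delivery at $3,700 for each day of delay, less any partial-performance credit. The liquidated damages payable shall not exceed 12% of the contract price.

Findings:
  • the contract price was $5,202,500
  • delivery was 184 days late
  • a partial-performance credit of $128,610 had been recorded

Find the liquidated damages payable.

$552,190

Per-day damages: 184 × $3,700 = $680,800
Less partial-performance credit: $680,800 − $128,610 = $552,190
Cap: 12% of $5,202,500 = $624,300
Cap at $624,300: $552,190 is within the cap, no reduction.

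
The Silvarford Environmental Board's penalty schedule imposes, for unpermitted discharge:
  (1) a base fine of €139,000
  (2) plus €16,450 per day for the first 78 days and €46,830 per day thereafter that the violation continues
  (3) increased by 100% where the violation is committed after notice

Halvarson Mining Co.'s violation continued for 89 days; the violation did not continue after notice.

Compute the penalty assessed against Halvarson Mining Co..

First 78 days: 78 × €16,450 = €1,283,100
Remaining days: (89 − 78) × €46,830 = €515,130
Per-day component: €1,283,100 + €515,130 = €1,798,230
Base plus per-day: €139,000 + €1,798,230 = €1,937,230
The violation did not continue after notice: no 100% increase.

€1,937,230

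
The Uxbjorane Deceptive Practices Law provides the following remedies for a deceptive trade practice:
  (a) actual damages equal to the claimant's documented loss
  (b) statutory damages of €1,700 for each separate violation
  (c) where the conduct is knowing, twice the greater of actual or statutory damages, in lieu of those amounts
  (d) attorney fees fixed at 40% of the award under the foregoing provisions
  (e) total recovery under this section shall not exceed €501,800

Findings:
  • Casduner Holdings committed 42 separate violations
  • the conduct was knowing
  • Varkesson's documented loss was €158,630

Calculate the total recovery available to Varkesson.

€444,164

Statutory damages: 42 × €1,700 = €71,400
Greater of actual damages (€158,630) or statutory damages (€71,400): €158,630
Doubled: 2 × €158,630 = €317,260
Attorney fees: 40% of €317,260 = €126,904
Total before cap: €317,260 + €126,904 = €444,164
Cap at €501,800: €444,164 is within the cap, no reduction.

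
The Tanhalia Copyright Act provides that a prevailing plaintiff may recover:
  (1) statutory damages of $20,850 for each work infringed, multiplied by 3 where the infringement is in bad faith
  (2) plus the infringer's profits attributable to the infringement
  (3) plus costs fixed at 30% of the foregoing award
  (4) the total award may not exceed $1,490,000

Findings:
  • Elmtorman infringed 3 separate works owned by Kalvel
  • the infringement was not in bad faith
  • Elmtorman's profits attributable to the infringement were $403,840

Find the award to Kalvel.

Statutory damages: 3 × $20,850 = $62,550
Infringement not in bad faith: no ×3 enhancement.
Combined award: $62,550 + $403,840 = $466,390
Costs: 30% of $466,390 = $139,917
Award plus costs: $466,390 + $139,917 = $606,307
Cap at $1,490,000: $606,307 is within the cap, no reduction.

$606,307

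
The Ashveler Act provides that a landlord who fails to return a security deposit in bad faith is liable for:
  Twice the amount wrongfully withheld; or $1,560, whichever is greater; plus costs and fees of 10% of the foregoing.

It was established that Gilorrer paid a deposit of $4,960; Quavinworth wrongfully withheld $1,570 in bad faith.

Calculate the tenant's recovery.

Doubled: 2 × $1,570 = $3,140
Minimum $1,560: $3,140 meets the minimum, no increase.
Costs and fees: 10% of $3,140 = $314
Total recovery: $3,140 + $314 = $3,454

$3,454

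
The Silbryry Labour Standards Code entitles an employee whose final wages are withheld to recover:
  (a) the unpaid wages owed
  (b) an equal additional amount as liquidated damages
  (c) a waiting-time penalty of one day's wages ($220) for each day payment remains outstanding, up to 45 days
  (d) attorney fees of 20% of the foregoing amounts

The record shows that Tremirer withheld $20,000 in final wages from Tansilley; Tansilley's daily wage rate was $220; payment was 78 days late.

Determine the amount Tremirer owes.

Liquidated damages (equal amount): $20,000
Penalty days: min(78, 45) = 45
Waiting-time penalty: 45 × $220 = $9,900
Subtotal: $20,000 + $20,000 + $9,900 = $49,900
Attorney fees: 20% of $49,900 = $9,980
Total award: $49,900 + $9,980 = $59,880

$59,880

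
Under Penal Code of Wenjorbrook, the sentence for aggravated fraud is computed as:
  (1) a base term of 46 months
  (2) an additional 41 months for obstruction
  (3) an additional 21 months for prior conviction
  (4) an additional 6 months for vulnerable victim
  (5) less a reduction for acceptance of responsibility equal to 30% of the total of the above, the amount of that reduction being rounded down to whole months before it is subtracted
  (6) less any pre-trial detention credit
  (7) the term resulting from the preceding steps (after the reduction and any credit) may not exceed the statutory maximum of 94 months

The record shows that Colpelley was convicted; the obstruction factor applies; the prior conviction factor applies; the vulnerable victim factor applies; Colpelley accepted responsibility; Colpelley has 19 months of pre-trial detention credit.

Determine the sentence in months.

61 months

Obstruction enhancement: +41 months
Prior conviction enhancement: +21 months
Vulnerable victim enhancement: +6 months
Adjusted term: 46 months + 41 months + 21 months + 6 months = 114 months
Acceptance of responsibility reduction: 30% of 114 months = 34 months (rounded down)
After reduction: 114 − 34 = 80 months
Less pre-trial detention credit: 80 months − 19 months = 61 months
Cap at 94 months: 61 months is within the cap, no reduction.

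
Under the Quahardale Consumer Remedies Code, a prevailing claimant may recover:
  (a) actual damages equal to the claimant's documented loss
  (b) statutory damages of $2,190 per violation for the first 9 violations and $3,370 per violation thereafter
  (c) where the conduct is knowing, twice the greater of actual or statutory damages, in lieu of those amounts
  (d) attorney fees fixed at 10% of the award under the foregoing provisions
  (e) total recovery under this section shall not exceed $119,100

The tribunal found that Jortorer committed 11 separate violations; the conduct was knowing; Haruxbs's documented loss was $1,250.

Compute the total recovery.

First 9 violations: 9 × $2,190 = $19,710
Remaining violations: (11 − 9) × $3,370 = $6,740
Statutory damages: $19,710 + $6,740 = $26,450
Greater of actual damages ($1,250) or statutory damages ($26,450): $26,450
Doubled: 2 × $26,450 = $52,900
Attorney fees: 10% of $52,900 = $5,290
Total before cap: $52,900 + $5,290 = $58,190
Cap at $119,100: $58,190 is within the cap, no reduction.

$58,190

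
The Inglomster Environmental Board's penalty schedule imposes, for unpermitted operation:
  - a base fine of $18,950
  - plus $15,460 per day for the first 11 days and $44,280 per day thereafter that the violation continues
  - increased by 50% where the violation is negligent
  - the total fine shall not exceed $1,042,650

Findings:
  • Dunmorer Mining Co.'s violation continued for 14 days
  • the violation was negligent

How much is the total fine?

$482,775

First 11 days: 11 × $15,460 = $170,060
Remaining days: (14 − 11) × $44,280 = $132,840
Per-day component: $170,060 + $132,840 = $302,900
Base plus per-day: $18,950 + $302,900 = $321,850
Enhancement: 50% of $321,850 = $160,925
Enhanced fine: $321,850 + $160,925 = $482,775
Cap at $1,042,650: $482,775 is within the cap, no reduction.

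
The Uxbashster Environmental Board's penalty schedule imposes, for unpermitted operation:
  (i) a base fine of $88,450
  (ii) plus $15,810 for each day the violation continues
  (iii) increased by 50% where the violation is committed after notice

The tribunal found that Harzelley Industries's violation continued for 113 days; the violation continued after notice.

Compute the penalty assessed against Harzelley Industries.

Per-day component: 113 × $15,810 = $1,786,530
Base plus per-day: $88,450 + $1,786,530 = $1,874,980
Enhancement: 50% of $1,874,980 = $937,490
Enhanced fine: $1,874,980 + $937,490 = $2,812,470

$2,812,470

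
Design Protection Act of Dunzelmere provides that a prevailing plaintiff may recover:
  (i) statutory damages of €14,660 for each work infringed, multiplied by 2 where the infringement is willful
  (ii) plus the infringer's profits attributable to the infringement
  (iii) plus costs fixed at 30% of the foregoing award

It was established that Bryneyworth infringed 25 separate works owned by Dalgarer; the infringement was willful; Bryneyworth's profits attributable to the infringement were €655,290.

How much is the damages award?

€1,804,777

Statutory damages: 25 × €14,660 = €366,500
Doubled: 2 × €366,500 = €733,000
Combined award: €733,000 + €655,290 = €1,388,290
Costs: 30% of €1,388,290 = €416,487
Award plus costs: €1,388,290 + €416,487 = €1,804,777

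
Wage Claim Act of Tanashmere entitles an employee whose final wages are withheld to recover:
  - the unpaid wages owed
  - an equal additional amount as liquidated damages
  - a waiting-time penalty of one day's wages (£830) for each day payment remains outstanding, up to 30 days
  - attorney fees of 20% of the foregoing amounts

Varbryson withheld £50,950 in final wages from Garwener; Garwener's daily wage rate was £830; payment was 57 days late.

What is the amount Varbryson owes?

Total award: £152,160

Liquidated damages (equal amount): £50,950
Penalty days: min(57, 30) = 30
Waiting-time penalty: 30 × £830 = £24,900
Subtotal: £50,950 + £50,950 + £24,900 = £126,800
Attorney fees: 20% of £126,800 = £25,360
Total award: £126,800 + £25,360 = £152,160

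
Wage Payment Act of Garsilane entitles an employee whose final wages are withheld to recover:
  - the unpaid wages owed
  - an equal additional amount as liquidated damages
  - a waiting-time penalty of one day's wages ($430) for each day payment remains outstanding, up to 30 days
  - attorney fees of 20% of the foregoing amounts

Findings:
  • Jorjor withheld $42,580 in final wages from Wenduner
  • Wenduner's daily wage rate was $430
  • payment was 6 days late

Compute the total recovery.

$105,288

Liquidated damages (equal amount): $42,580
Penalty days: min(6, 30) = 6
Waiting-time penalty: 6 × $430 = $2,580
Subtotal: $42,580 + $42,580 + $2,580 = $87,740
Attorney fees: 20% of $87,740 = $17,548
Total award: $87,740 + $17,548 = $105,288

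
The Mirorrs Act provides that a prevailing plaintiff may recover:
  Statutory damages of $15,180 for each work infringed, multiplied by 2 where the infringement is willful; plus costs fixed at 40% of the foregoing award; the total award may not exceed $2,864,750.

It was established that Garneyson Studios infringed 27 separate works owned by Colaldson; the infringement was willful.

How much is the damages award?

Statutory damages: 27 × $15,180 = $409,860
Doubled: 2 × $409,860 = $819,720
Costs: 40% of $819,720 = $327,888
Award plus costs: $819,720 + $327,888 = $1,147,608
Cap at $2,864,750: $1,147,608 is within the cap, no reduction.

$1,147,608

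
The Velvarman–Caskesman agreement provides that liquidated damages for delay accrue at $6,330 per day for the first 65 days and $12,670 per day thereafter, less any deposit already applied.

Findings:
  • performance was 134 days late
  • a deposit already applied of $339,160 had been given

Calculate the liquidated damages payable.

$946,520

First 65 days: 65 × $6,330 = $411,450
Remaining days: (134 − 65) × $12,670 = $874,230
Accrued per-day damages: $411,450 + $874,230 = $1,285,680
Less deposit already applied: $1,285,680 − $339,160 = $946,520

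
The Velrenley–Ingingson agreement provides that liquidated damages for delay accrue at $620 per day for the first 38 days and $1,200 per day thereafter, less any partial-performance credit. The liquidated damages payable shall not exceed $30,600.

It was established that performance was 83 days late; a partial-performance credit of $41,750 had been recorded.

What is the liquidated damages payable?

$30,600

First 38 days: 38 × $620 = $23,560
Remaining days: (83 − 38) × $1,200 = $54,000
Accrued per-day damages: $23,560 + $54,000 = $77,560
Less partial-performance credit: $77,560 − $41,750 = $35,810
Cap at $30,600: $35,810 exceeds the cap → $30,600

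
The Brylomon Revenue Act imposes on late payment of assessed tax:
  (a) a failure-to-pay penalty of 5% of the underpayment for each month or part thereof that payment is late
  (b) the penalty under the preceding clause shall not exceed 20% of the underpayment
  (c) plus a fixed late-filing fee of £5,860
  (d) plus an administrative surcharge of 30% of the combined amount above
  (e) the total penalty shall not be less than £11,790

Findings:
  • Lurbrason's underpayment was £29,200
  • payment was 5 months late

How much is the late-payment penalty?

£15,210

Accrued rate: 5% × 5 = 25%, capped at 20% → 20%
Failure-to-pay penalty: 20% of £29,200 = £5,840
Penalty before surcharge: £5,840 + £5,860 = £11,700
Administrative surcharge: 30% of £11,700 = £3,510
Total penalty: £11,700 + £3,510 = £15,210
Minimum £11,790: £15,210 meets the minimum, no increase.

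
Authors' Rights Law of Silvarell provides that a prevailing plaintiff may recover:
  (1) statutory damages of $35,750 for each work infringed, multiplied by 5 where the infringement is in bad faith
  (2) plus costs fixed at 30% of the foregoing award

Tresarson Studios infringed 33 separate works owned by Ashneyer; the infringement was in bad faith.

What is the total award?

Award: $7,668,375

Statutory damages: 33 × $35,750 = $1,179,750
Multiplied by 5: 5 × $1,179,750 = $5,898,750
Costs: 30% of $5,898,750 = $1,769,625
Award plus costs: $5,898,750 + $1,769,625 = $7,668,375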